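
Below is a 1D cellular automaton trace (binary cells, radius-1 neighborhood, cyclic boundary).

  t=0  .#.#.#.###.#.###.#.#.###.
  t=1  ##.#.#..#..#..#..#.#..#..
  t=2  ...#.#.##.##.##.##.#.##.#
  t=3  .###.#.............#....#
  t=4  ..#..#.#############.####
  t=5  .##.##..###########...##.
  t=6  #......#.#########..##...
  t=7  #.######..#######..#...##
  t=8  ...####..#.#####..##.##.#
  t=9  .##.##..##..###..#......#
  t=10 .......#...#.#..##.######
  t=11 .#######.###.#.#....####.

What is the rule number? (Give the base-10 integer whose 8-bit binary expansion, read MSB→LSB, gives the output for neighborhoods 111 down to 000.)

  nb ###: next=#  (t=0,i=8, bit7=1)
  nb ##.: next=.  (t=0,i=9, bit6=0)
  nb #.#: next=.  (t=0,i=2, bit5=0)
  nb #..: next=.  (t=0,i=24, bit4=0)
  nb .##: next=.  (t=0,i=7, bit3=0)
  nb .#.: next=#  (t=0,i=1, bit2=1)
  nb ..#: next=#  (t=0,i=0, bit1=1)
  nb ...: next=#  (t=2,i=1, bit0=1)
  bits 10000111 = 135

135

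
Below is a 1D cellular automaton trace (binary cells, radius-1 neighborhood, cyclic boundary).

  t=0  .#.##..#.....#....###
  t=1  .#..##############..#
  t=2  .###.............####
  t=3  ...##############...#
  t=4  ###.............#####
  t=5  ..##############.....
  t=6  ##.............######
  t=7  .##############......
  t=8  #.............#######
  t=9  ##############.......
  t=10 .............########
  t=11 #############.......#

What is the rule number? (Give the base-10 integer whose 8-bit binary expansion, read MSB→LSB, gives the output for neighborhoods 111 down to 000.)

87

  ###|.  b7=0 t=0,i=19
  ##.|#  b6=1 t=0,i=4
  #.#|.  b5=0 t=0,i=0
  #..|#  b4=1 t=0,i=5
  .##|.  b3=0 t=0,i=3
  .#.|#  b2=1 t=0,i=1
  ..#|#  b1=1 t=0,i=6
  ...|#  b0=1 t=0,i=9
  bits 01010111 = 87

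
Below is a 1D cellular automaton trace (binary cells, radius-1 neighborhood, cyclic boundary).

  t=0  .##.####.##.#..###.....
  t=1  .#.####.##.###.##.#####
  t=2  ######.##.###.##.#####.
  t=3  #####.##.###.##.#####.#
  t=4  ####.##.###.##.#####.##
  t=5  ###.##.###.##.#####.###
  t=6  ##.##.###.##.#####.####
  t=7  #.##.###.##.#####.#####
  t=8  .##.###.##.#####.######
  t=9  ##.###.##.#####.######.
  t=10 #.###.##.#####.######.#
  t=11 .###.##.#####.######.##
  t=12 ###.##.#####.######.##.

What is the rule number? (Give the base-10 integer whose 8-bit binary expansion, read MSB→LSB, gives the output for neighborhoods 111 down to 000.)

  ###|#  b7=1 t=0,i=5
  ##.|.  b6=0 t=0,i=2
  #.#|#  b5=1 t=0,i=3
  #..|#  b4=1 t=0,i=13
  .##|#  b3=1 t=0,i=1
  .#.|#  b2=1 t=0,i=12
  ..#|.  b1=0 t=0,i=0
  ...|#  b0=1 t=0,i=19
  bits 10111101 = 189

189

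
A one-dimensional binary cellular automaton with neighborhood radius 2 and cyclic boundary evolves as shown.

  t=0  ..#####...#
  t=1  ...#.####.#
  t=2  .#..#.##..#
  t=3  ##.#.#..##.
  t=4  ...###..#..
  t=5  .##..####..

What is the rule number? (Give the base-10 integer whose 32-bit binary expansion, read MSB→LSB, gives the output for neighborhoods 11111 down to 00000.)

  ##### -> .   bit 31 = 0  t=0,i=4
  ####. -> #   bit 30 = 1  t=0,i=5
  ###.# -> .   bit 29 = 0  t=1,i=8
  ###.. -> #   bit 28 = 1  t=0,i=6
  ##.## -> .   bit 27 = 0  t=3,i=10
  ##.#. -> .   bit 26 = 0  t=1,i=9
  ##..# -> #   bit 25 = 1  t=2,i=8
  ##... -> #   bit 24 = 1  t=0,i=7
  #.### -> .   bit 23 = 0  t=1,i=5
  #.##. -> .   bit 22 = 0  t=2,i=6
  #.#.# -> #   bit 21 = 1  t=3,i=3
  #.#.. -> #   bit 20 = 1  t=1,i=10
  #..## -> .   bit 19 = 0  t=0,i=1
  #..#. -> #   bit 18 = 1  t=2,i=3
  #...# -> #   bit 17 = 1  t=0,i=8
  #.... -> .   bit 16 = 0  t=4,i=10
  .#### -> #   bit 15 = 1  t=0,i=3
  .###. -> .   bit 14 = 0  t=4,i=4
  .##.# -> .   bit 13 = 0  t=3,i=1
  .##.. -> .   bit 12 = 0  t=2,i=7
  .#.## -> #   bit 11 = 1  t=1,i=4
  .#.#. -> #   bit 10 = 1  t=2,i=0
  .#..# -> .   bit 9 = 0  t=0,i=0
  .#... -> .   bit 8 = 0  t=1,i=0
  ..### -> .   bit 7 = 0  t=0,i=2
  ..##. -> #   bit 6 = 1  t=3,i=8
  ..#.# -> .   bit 5 = 0  t=1,i=3
  ..#.. -> #   bit 4 = 1  t=0,i=10
  ...## -> #   bit 3 = 1  t=4,i=2
  ...#. -> .   bit 2 = 0  t=0,i=9
  ....# -> #   bit 1 = 1  t=4,i=1
  ..... -> .   bit 0 = 0  t=4,i=0
  bits 01010011001101101000110001011010 = 1396083802

1396083802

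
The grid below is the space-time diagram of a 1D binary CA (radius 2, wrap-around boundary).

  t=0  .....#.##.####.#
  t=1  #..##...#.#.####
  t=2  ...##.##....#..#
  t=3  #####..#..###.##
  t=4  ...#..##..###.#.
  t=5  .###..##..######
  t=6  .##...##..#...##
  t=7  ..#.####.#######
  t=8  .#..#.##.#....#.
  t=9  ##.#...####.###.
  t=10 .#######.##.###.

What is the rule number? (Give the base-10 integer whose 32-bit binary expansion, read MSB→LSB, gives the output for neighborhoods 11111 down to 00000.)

  #####|.  b31=0 t=1,i=14
  ####.|#  b30=1 t=0,i=12
  ###.#|#  b29=1 t=0,i=13
  ###..|.  b28=0 t=1,i=0
  ##.##|.  b27=0 t=0,i=9
  ##.#.|#  b26=1 t=0,i=14
  ##..#|.  b25=0 t=1,i=1
  ##...|.  b24=0 t=1,i=5
  #.###|#  b23=1 t=0,i=10
  #.##.|.  b22=0 t=0,i=7
  #.#.#|.  b21=0 t=1,i=10
  #.#..|#  b20=1 t=0,i=15
  #..##|.  b19=0 t=1,i=2
  #..#.|#  b18=1 t=2,i=14
  #...#|#  b17=1 t=1,i=6
  #....|.  b16=0 t=0,i=1
  .####|.  b15=0 t=0,i=11
  .###.|#  b14=1 t=3,i=11
  .##.#|#  b13=1 t=0,i=8
  .##..|#  b12=1 t=1,i=4
  .#.##|.  b11=0 t=0,i=6
  .#.#.|.  b10=0 t=1,i=9
  .#..#|.  b9=0 t=2,i=13
  .#...|#  b8=1 t=0,i=0
  ..###|#  b7=1 t=3,i=10
  ..##.|#  b6=1 t=1,i=3
  ..#.#|.  b5=0 t=0,i=5
  ..#..|#  b4=1 t=2,i=12
  ...##|#  b3=1 t=2,i=2
  ...#.|#  b2=1 t=0,i=4
  ....#|#  b1=1 t=0,i=3
  .....|.  b0=0 t=0,i=2
  bits 01100100100101100111000111011110 = 1687581150

1687581150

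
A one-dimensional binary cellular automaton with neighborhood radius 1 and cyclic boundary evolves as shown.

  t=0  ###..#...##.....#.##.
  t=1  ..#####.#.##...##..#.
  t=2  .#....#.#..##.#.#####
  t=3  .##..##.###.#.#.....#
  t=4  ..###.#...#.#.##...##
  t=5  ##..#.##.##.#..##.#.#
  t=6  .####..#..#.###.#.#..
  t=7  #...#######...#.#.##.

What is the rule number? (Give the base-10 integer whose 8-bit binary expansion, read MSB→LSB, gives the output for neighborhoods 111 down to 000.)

86

  ### -> .   bit 7 = 0  t=0,i=1
  ##. -> #   bit 6 = 1  t=0,i=2
  #.# -> .   bit 5 = 0  t=0,i=17
  #.. -> #   bit 4 = 1  t=0,i=3
  .## -> .   bit 3 = 0  t=0,i=0
  .#. -> #   bit 2 = 1  t=0,i=5
  ..# -> #   bit 1 = 1  t=0,i=4
  ... -> .   bit 0 = 0  t=0,i=7
  bits 01010110 = 86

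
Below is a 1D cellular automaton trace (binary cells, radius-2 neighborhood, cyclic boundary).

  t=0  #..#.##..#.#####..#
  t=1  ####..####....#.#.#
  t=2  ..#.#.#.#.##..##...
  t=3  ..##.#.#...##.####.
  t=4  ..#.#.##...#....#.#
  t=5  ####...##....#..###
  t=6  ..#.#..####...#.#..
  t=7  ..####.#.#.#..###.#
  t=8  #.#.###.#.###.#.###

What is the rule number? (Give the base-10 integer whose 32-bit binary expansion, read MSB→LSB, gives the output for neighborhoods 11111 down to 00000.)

1729435360

  [31] ##### => .  t=0,i=13
  [30] ####. => #  t=0,i=14
  [29] ###.# => #  t=7,i=5
  [28] ###.. => .  t=0,i=15
  [27] ##.## => .  t=3,i=13
  [26] ##.#. => #  t=3,i=4
  [25] ##..# => #  t=0,i=1
  [24] ##... => #  t=1,i=10
  [23] #.### => .  t=0,i=11
  [22] #.##. => .  t=0,i=5
  [21] #.#.# => .  t=1,i=16
  [20] #.#.. => #  t=3,i=7
  [19] #..## => .  t=0,i=17
  [18] #..#. => #  t=0,i=2
  [17] #...# => .  t=3,i=0
  [16] #.... => #  t=1,i=11
  [15] .#### => .  t=0,i=12
  [14] .###. => .  t=7,i=15
  [13] .##.# => .  t=3,i=3
  [12] .##.. => #  t=0,i=0
  [11] .#.## => .  t=0,i=4
  [10] .#.#. => #  t=1,i=15
  [9] .#..# => #  t=4,i=0
  [8] .#... => .  t=3,i=8
  [7] ..### => #  t=1,i=6
  [6] ..##. => #  t=0,i=18
  [5] ..#.# => #  t=0,i=3
  [4] ..#.. => .  t=4,i=11
  [3] ...## => .  t=3,i=1
  [2] ...#. => .  t=1,i=13
  [1] ....# => .  t=1,i=12
  [0] ..... => .  t=2,i=18
  bits 01100111000101010001011011100000 = 1729435360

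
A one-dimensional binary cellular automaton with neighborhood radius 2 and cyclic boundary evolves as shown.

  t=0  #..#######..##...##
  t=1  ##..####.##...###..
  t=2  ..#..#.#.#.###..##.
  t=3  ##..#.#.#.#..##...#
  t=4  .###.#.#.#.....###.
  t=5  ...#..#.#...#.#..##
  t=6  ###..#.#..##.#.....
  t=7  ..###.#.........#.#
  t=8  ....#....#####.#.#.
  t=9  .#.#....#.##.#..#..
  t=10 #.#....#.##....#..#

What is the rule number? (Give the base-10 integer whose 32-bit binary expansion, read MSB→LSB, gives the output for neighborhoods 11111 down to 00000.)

3007745037

  [31] ##### => #  t=0,i=5
  [30] ####. => .  t=0,i=8
  [29] ###.# => #  t=1,i=7
  [28] ###.. => #  t=0,i=0
  [27] ##.## => .  t=1,i=8
  [26] ##.#. => .  t=4,i=4
  [25] ##..# => #  t=0,i=1
  [24] ##... => #  t=0,i=14
  [23] #.### => .  t=2,i=11
  [22] #.##. => #  t=1,i=9
  [21] #.#.# => .  t=2,i=7
  [20] #.#.. => .  t=3,i=10
  [19] #..## => .  t=0,i=2
  [18] #..#. => #  t=2,i=4
  [17] #...# => #  t=0,i=15
  [16] #.... => .  t=4,i=11
  [15] .#### => #  t=0,i=4
  [14] .###. => .  t=0,i=18
  [13] .##.# => .  t=6,i=11
  [12] .##.. => .  t=0,i=13
  [11] .#.## => #  t=2,i=10
  [10] .#.#. => #  t=2,i=6
  [9] .#..# => .  t=2,i=3
  [8] .#... => .  t=4,i=10
  [7] ..### => .  t=0,i=3
  [6] ..##. => .  t=0,i=12
  [5] ..#.# => .  t=2,i=5
  [4] ..#.. => .  t=2,i=2
  [3] ...## => #  t=0,i=16
  [2] ...#. => #  t=2,i=1
  [1] ....# => .  t=4,i=13
  [0] ..... => #  t=4,i=12
  bits 10110011010001101000110000001101 = 3007745037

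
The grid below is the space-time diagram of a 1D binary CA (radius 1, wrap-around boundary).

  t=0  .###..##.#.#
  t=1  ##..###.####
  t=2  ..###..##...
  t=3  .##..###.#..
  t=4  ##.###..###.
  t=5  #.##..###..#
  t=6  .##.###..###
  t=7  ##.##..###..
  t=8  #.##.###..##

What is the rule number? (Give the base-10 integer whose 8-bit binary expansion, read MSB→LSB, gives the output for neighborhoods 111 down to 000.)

  [7] ### => .  t=0,i=2
  [6] ##. => .  t=0,i=3
  [5] #.# => #  t=0,i=0
  [4] #.. => #  t=0,i=4
  [3] .## => #  t=0,i=1
  [2] .#. => #  t=0,i=9
  [1] ..# => #  t=0,i=5
  [0] ... => .  t=2,i=0
  bits 00111110 = 62

62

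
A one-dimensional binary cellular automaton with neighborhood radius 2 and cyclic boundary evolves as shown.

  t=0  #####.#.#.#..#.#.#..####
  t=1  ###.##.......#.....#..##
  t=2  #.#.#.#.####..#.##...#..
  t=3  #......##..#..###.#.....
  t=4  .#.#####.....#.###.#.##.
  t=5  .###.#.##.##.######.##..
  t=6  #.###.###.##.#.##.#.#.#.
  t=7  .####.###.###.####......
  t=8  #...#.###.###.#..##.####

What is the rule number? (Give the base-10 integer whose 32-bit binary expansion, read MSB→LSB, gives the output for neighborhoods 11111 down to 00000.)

  #####|#  b31=1 t=0,i=0
  ####.|.  b30=0 t=0,i=3
  ###.#|#  b29=1 t=0,i=4
  ###..|#  b28=1 t=2,i=11
  ##.##|.  b27=0 t=1,i=3
  ##.#.|#  b26=1 t=0,i=5
  ##..#|.  b25=0 t=2,i=12
  ##...|#  b24=1 t=1,i=6
  #.###|#  b23=1 t=2,i=8
  #.##.|#  b22=1 t=1,i=4
  #.#.#|.  b21=0 t=0,i=6
  #.#..|.  b20=0 t=0,i=10
  #..##|#  b19=1 t=0,i=19
  #..#.|.  b18=0 t=0,i=12
  #...#|.  b17=0 t=2,i=19
  #....|.  b16=0 t=1,i=7
  .####|.  b15=0 t=0,i=21
  .###.|#  b14=1 t=3,i=15
  .##.#|#  b13=1 t=5,i=8
  .##..|.  b12=0 t=1,i=5
  .#.##|#  b11=1 t=2,i=7
  .#.#.|.  b10=0 t=0,i=7
  .#..#|.  b9=0 t=0,i=11
  .#...|#  b8=1 t=1,i=14
  ..###|.  b7=0 t=0,i=20
  ..##.|#  b6=1 t=3,i=7
  ..#.#|#  b5=1 t=0,i=13
  ..#..|.  b4=0 t=1,i=13
  ...##|#  b3=1 t=3,i=6
  ...#.|.  b2=0 t=1,i=12
  ....#|#  b1=1 t=1,i=11
  .....|#  b0=1 t=1,i=8
  bits 10110101110010000110100101101011 = 3049810283

3049810283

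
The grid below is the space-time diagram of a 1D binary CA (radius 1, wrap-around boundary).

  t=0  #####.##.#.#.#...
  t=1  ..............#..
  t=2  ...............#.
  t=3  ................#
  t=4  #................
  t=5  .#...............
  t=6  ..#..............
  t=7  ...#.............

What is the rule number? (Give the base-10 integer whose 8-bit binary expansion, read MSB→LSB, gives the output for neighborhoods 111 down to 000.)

  ### -> .   bit 7 = 0  t=0,i=1
  ##. -> .   bit 6 = 0  t=0,i=4
  #.# -> .   bit 5 = 0  t=0,i=5
  #.. -> #   bit 4 = 1  t=0,i=14
  .## -> .   bit 3 = 0  t=0,i=0
  .#. -> .   bit 2 = 0  t=0,i=9
  ..# -> .   bit 1 = 0  t=0,i=16
  ... -> .   bit 0 = 0  t=0,i=15
  bits 00010000 = 16

16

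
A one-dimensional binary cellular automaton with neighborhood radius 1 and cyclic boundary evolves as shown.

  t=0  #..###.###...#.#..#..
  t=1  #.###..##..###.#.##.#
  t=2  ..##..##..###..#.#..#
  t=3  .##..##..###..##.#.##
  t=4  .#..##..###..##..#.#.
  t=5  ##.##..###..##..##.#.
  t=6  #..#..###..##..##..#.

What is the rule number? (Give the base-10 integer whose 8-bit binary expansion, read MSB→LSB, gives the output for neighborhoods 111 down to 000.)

  ###|#  b7=1 t=0,i=4
  ##.|.  b6=0 t=0,i=5
  #.#|.  b5=0 t=0,i=6
  #..|.  b4=0 t=0,i=1
  .##|#  b3=1 t=0,i=3
  .#.|#  b2=1 t=0,i=0
  ..#|#  b1=1 t=0,i=2
  ...|#  b0=1 t=0,i=11
  bits 10001111 = 143

143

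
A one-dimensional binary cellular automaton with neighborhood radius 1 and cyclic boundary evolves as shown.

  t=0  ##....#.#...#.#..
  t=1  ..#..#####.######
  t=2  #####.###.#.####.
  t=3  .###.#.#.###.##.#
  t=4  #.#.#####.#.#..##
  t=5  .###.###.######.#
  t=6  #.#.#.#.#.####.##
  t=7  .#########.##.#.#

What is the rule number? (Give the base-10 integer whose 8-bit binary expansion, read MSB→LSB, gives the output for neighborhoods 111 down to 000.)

182

  ### -> #   bit 7 = 1  t=1,i=6
  ##. -> .   bit 6 = 0  t=0,i=1
  #.# -> #   bit 5 = 1  t=0,i=7
  #.. -> #   bit 4 = 1  t=0,i=2
  .## -> .   bit 3 = 0  t=0,i=0
  .#. -> #   bit 2 = 1  t=0,i=6
  ..# -> #   bit 1 = 1  t=0,i=5
  ... -> .   bit 0 = 0  t=0,i=3
  bits 10110110 = 182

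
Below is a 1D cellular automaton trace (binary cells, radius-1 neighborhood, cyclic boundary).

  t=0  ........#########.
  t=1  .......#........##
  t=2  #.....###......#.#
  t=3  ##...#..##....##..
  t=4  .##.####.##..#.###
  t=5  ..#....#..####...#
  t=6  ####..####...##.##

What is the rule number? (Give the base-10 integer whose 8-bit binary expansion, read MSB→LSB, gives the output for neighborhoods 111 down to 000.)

86

  [7] ### => .  t=0,i=9
  [6] ##. => #  t=0,i=16
  [5] #.# => .  t=2,i=16
  [4] #.. => #  t=0,i=17
  [3] .## => .  t=0,i=8
  [2] .#. => #  t=1,i=7
  [1] ..# => #  t=0,i=7
  [0] ... => .  t=0,i=0
  bits 01010110 = 86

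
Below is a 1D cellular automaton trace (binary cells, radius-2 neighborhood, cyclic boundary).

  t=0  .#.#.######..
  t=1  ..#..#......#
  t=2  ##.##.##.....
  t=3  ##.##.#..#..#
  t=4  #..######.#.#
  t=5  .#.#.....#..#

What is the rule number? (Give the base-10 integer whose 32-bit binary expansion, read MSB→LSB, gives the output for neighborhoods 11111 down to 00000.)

114780104

  ##### -> .   bit 31 = 0  t=0,i=7
  ####. -> .   bit 30 = 0  t=0,i=9
  ###.# -> .   bit 29 = 0  t=3,i=1
  ###.. -> .   bit 28 = 0  t=0,i=10
  ##.## -> .   bit 27 = 0  t=2,i=2
  ##.#. -> #   bit 26 = 1  t=3,i=5
  ##..# -> #   bit 25 = 1  t=4,i=1
  ##... -> .   bit 24 = 0  t=0,i=11
  #.### -> #   bit 23 = 1  t=0,i=5
  #.##. -> #   bit 22 = 1  t=2,i=3
  #.#.# -> .   bit 21 = 0  t=0,i=3
  #.#.. -> #   bit 20 = 1  t=3,i=6
  #..## -> .   bit 19 = 0  t=3,i=11
  #..#. -> #   bit 18 = 1  t=1,i=1
  #...# -> #   bit 17 = 1  t=0,i=12
  #.... -> #   bit 16 = 1  t=1,i=7
  .#### -> .   bit 15 = 0  t=0,i=6
  .###. -> #   bit 14 = 1  t=3,i=0
  .##.# -> #   bit 13 = 1  t=2,i=1
  .##.. -> .   bit 12 = 0  t=2,i=7
  .#.## -> .   bit 11 = 0  t=0,i=4
  .#.#. -> #   bit 10 = 1  t=0,i=2
  .#..# -> #   bit 9 = 1  t=1,i=0
  .#... -> #   bit 8 = 1  t=1,i=6
  ..### -> #   bit 7 = 1  t=3,i=12
  ..##. -> #   bit 6 = 1  t=2,i=0
  ..#.# -> .   bit 5 = 0  t=0,i=1
  ..#.. -> .   bit 4 = 0  t=1,i=2
  ...## -> #   bit 3 = 1  t=2,i=12
  ...#. -> .   bit 2 = 0  t=0,i=0
  ....# -> .   bit 1 = 0  t=1,i=10
  ..... -> .   bit 0 = 0  t=1,i=8
  bits 00000110110101110110011111001000 = 114780104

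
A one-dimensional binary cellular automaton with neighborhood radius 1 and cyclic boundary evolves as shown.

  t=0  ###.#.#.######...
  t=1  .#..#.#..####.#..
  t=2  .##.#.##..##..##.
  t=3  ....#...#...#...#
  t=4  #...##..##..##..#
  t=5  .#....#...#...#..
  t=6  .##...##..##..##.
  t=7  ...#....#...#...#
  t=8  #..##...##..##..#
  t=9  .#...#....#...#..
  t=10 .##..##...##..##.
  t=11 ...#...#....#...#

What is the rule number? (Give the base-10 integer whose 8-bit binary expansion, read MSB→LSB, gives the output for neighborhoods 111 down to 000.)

  ### -> #   bit 7 = 1  t=0,i=1
  ##. -> .   bit 6 = 0  t=0,i=2
  #.# -> .   bit 5 = 0  t=0,i=3
  #.. -> #   bit 4 = 1  t=0,i=14
  .## -> .   bit 3 = 0  t=0,i=0
  .#. -> #   bit 2 = 1  t=0,i=4
  ..# -> .   bit 1 = 0  t=0,i=16
  ... -> .   bit 0 = 0  t=0,i=15
  bits 10010100 = 148

148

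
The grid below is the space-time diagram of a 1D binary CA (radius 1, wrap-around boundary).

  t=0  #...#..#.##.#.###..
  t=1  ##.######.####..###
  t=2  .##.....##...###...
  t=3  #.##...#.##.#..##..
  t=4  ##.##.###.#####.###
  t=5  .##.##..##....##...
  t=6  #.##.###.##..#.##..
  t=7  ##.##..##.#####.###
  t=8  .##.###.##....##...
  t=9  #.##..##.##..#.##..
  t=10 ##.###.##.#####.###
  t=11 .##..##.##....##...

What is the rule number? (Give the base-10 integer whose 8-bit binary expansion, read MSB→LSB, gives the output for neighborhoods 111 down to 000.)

  ###|.  b7=0 t=0,i=15
  ##.|#  b6=1 t=0,i=10
  #.#|#  b5=1 t=0,i=8
  #..|#  b4=1 t=0,i=1
  .##|.  b3=0 t=0,i=9
  .#.|#  b2=1 t=0,i=0
  ..#|#  b1=1 t=0,i=3
  ...|.  b0=0 t=0,i=2
  bits 01110110 = 118

118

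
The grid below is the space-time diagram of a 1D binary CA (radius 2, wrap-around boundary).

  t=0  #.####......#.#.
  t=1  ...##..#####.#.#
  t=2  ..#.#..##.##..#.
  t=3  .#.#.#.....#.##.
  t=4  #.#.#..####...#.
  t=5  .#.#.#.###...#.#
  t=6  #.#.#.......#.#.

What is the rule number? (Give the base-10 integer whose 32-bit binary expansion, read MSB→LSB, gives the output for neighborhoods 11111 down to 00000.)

  nb #####: next=.  (t=1,i=9, bit31=0)
  nb ####.: next=#  (t=0,i=4, bit30=1)
  nb ###.#: next=#  (t=1,i=11, bit29=1)
  nb ###..: next=.  (t=0,i=5, bit28=0)
  nb ##.##: next=.  (t=2,i=9, bit27=0)
  nb ##.#.: next=.  (t=1,i=12, bit26=0)
  nb ##..#: next=.  (t=1,i=5, bit25=0)
  nb ##...: next=.  (t=0,i=6, bit24=0)
  nb #.###: next=.  (t=0,i=2, bit23=0)
  nb #.##.: next=.  (t=2,i=10, bit22=0)
  nb #.#.#: next=.  (t=0,i=0, bit21=0)
  nb #.#..: next=.  (t=1,i=15, bit20=0)
  nb #..##: next=.  (t=1,i=6, bit19=0)
  nb #..#.: next=#  (t=2,i=13, bit18=1)
  nb #...#: next=.  (t=1,i=1, bit17=0)
  nb #....: next=#  (t=0,i=7, bit16=1)
  nb .####: next=#  (t=0,i=3, bit15=1)
  nb .###.: next=.  (t=5,i=8, bit14=0)
  nb .##.#: next=.  (t=2,i=8, bit13=0)
  nb .##..: next=#  (t=1,i=4, bit12=1)
  nb .#.##: next=.  (t=0,i=1, bit11=0)
  nb .#.#.: next=#  (t=0,i=13, bit10=1)
  nb .#..#: next=#  (t=2,i=5, bit9=1)
  nb .#...: next=.  (t=1,i=0, bit8=0)
  nb ..###: next=#  (t=1,i=7, bit7=1)
  nb ..##.: next=.  (t=1,i=3, bit6=0)
  nb ..#.#: next=.  (t=0,i=12, bit5=0)
  nb ..#..: next=#  (t=2,i=14, bit4=1)
  nb ...##: next=#  (t=1,i=2, bit3=1)
  nb ...#.: next=#  (t=0,i=11, bit2=1)
  nb ....#: next=#  (t=0,i=10, bit1=1)
  nb .....: next=#  (t=0,i=8, bit0=1)
  bits 01100000000001011001011010011111 = 1610978975

1610978975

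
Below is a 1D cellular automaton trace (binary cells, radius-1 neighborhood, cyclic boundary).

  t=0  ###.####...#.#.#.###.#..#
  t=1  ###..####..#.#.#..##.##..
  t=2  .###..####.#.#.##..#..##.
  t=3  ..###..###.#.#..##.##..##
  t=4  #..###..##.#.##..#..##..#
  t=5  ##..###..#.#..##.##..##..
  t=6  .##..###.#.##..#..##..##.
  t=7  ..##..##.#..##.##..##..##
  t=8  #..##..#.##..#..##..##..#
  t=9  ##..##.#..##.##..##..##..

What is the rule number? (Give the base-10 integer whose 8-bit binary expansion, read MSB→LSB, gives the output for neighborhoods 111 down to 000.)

212

  ### -> #   bit 7 = 1  t=0,i=0
  ##. -> #   bit 6 = 1  t=0,i=2
  #.# -> .   bit 5 = 0  t=0,i=3
  #.. -> #   bit 4 = 1  t=0,i=8
  .## -> .   bit 3 = 0  t=0,i=4
  .#. -> #   bit 2 = 1  t=0,i=11
  ..# -> .   bit 1 = 0  t=0,i=10
  ... -> .   bit 0 = 0  t=0,i=9
  bits 11010100 = 212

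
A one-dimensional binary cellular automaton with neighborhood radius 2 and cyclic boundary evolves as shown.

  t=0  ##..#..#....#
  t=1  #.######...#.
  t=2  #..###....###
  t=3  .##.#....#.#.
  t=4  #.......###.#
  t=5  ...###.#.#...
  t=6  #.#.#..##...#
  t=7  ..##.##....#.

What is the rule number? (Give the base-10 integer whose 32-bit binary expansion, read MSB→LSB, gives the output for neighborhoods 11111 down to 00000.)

  [31] ##### => #  t=1,i=4
  [30] ####. => .  t=1,i=6
  [29] ###.# => .  t=4,i=10
  [28] ###.. => .  t=0,i=1
  [27] ##.## => .  t=4,i=11
  [26] ##.#. => .  t=3,i=3
  [25] ##..# => #  t=0,i=2
  [24] ##... => .  t=1,i=8
  [23] #.### => .  t=1,i=2
  [22] #.##. => .  t=4,i=12
  [21] #.#.# => #  t=1,i=0
  [20] #.#.. => .  t=3,i=4
  [19] #..## => #  t=2,i=2
  [18] #..#. => #  t=0,i=3
  [17] #...# => .  t=1,i=9
  [16] #.... => .  t=0,i=9
  [15] .#### => #  t=1,i=3
  [14] .###. => #  t=0,i=0
  [13] .##.# => .  t=3,i=2
  [12] .##.. => .  t=4,i=0
  [11] .#.## => .  t=1,i=1
  [10] .#.#. => #  t=1,i=12
  [9] .#..# => #  t=0,i=5
  [8] .#... => .  t=0,i=8
  [7] ..### => .  t=0,i=12
  [6] ..##. => .  t=3,i=1
  [5] ..#.# => #  t=1,i=11
  [4] ..#.. => #  t=0,i=4
  [3] ...## => #  t=0,i=11
  [2] ...#. => #  t=1,i=10
  [1] ....# => .  t=0,i=10
  [0] ..... => #  t=4,i=3
  bits 10000010001011001100011000111101 = 2183972413

2183972413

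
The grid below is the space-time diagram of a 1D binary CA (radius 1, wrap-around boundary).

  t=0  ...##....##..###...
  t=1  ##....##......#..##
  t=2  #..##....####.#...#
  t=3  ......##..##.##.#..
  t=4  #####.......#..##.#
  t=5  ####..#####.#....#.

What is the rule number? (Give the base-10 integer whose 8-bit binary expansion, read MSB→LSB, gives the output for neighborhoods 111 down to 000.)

165

  ### -> #   bit 7 = 1  t=0,i=14
  ##. -> .   bit 6 = 0  t=0,i=4
  #.# -> #   bit 5 = 1  t=2,i=13
  #.. -> .   bit 4 = 0  t=0,i=5
  .## -> .   bit 3 = 0  t=0,i=3
  .#. -> #   bit 2 = 1  t=1,i=14
  ..# -> .   bit 1 = 0  t=0,i=2
  ... -> #   bit 0 = 1  t=0,i=0
  bits 10100101 = 165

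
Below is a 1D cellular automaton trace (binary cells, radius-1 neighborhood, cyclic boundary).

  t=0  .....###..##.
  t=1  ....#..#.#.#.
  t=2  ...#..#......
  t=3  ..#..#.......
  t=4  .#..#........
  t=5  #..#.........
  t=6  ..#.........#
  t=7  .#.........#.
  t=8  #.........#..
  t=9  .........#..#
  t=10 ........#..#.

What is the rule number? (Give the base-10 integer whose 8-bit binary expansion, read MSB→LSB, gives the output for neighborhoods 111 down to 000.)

  ###|.  b7=0 t=0,i=6
  ##.|#  b6=1 t=0,i=7
  #.#|.  b5=0 t=1,i=8
  #..|.  b4=0 t=0,i=8
  .##|.  b3=0 t=0,i=5
  .#.|.  b2=0 t=1,i=4
  ..#|#  b1=1 t=0,i=4
  ...|.  b0=0 t=0,i=0
  bits 01000010 = 66

66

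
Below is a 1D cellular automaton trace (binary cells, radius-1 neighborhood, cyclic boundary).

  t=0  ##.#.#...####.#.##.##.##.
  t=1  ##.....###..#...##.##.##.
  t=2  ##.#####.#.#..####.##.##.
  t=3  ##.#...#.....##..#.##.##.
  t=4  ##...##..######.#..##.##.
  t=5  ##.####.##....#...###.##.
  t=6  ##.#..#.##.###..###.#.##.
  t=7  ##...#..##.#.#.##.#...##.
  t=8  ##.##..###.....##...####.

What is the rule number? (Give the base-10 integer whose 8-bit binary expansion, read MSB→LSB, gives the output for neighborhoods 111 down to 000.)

75

  ###|.  b7=0 t=0,i=10
  ##.|#  b6=1 t=0,i=1
  #.#|.  b5=0 t=0,i=2
  #..|.  b4=0 t=0,i=6
  .##|#  b3=1 t=0,i=0
  .#.|.  b2=0 t=0,i=3
  ..#|#  b1=1 t=0,i=8
  ...|#  b0=1 t=0,i=7
  bits 01001011 = 75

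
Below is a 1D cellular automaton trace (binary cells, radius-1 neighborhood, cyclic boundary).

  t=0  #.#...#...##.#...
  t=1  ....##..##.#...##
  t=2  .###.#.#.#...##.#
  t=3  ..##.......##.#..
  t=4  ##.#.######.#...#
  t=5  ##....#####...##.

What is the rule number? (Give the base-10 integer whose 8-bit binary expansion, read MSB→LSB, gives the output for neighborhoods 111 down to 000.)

195

  [7] ### => #  t=2,i=2
  [6] ##. => #  t=0,i=11
  [5] #.# => .  t=0,i=1
  [4] #.. => .  t=0,i=3
  [3] .## => .  t=0,i=10
  [2] .#. => .  t=0,i=0
  [1] ..# => #  t=0,i=5
  [0] ... => #  t=0,i=4
  bits 11000011 = 195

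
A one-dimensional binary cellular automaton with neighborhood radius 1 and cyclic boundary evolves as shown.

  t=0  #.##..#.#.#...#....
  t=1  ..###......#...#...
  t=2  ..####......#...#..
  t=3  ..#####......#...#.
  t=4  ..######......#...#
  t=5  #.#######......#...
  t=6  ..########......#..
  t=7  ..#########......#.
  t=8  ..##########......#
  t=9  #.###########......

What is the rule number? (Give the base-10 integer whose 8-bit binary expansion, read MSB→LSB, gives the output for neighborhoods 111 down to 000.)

  nb ###: next=#  (t=1,i=3, bit7=1)
  nb ##.: next=#  (t=0,i=3, bit6=1)
  nb #.#: next=.  (t=0,i=1, bit5=0)
  nb #..: next=#  (t=0,i=4, bit4=1)
  nb .##: next=#  (t=0,i=2, bit3=1)
  nb .#.: next=.  (t=0,i=0, bit2=0)
  nb ..#: next=.  (t=0,i=5, bit1=0)
  nb ...: next=.  (t=0,i=12, bit0=0)
  bits 11011000 = 216

216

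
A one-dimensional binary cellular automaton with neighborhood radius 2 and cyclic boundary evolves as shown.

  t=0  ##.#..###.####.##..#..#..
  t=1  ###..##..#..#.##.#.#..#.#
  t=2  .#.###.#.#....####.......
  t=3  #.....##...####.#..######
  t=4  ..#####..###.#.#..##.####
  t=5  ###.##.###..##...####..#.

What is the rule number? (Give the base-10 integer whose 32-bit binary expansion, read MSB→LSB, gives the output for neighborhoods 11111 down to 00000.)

  #####|#  b31=1 t=3,i=21
  ####.|#  b30=1 t=0,i=12
  ###.#|.  b29=0 t=0,i=8
  ###..|.  b28=0 t=1,i=2
  ##.##|#  b27=1 t=0,i=9
  ##.#.|#  b26=1 t=0,i=2
  ##..#|#  b25=1 t=0,i=17
  ##...|.  b24=0 t=2,i=18
  #.###|.  b23=0 t=0,i=10
  #.##.|#  b22=1 t=0,i=15
  #.#.#|#  b21=1 t=1,i=17
  #.#..|.  b20=0 t=0,i=3
  #..##|#  b19=1 t=0,i=5
  #..#.|.  b18=0 t=0,i=18
  #...#|#  b17=1 t=3,i=9
  #....|#  b16=1 t=2,i=11
  .####|.  b15=0 t=0,i=11
  .###.|.  b14=0 t=0,i=7
  .##.#|#  b13=1 t=0,i=1
  .##..|.  b12=0 t=0,i=16
  .#.##|.  b11=0 t=1,i=13
  .#.#.|.  b10=0 t=1,i=18
  .#..#|.  b9=0 t=0,i=4
  .#...|.  b8=0 t=2,i=10
  ..###|#  b7=1 t=0,i=6
  ..##.|#  b6=1 t=0,i=0
  ..#.#|.  b5=0 t=1,i=12
  ..#..|#  b4=1 t=0,i=19
  ...##|#  b3=1 t=2,i=13
  ...#.|#  b2=1 t=2,i=0
  ....#|#  b1=1 t=2,i=12
  .....|#  b0=1 t=2,i=20
  bits 11001110011010110010000011011111 = 3463127263

3463127263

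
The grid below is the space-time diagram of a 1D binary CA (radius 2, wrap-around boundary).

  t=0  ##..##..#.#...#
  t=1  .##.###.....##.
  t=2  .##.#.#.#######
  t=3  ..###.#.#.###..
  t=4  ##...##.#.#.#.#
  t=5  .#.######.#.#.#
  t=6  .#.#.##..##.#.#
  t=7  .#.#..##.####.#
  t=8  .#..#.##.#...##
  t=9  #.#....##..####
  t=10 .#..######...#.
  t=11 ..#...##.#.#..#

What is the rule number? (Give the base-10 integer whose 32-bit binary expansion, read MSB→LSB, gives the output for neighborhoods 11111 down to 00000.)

2527277643

  [31] ##### => #  t=2,i=10
  [30] ####. => .  t=2,i=13
  [29] ###.# => .  t=2,i=14
  [28] ###.. => #  t=0,i=1
  [27] ##.## => .  t=1,i=3
  [26] ##.#. => #  t=2,i=3
  [25] ##..# => #  t=0,i=2
  [24] ##... => .  t=1,i=7
  [23] #.### => #  t=1,i=4
  [22] #.##. => .  t=2,i=1
  [21] #.#.# => #  t=2,i=4
  [20] #.#.. => .  t=0,i=10
  [19] #..## => .  t=0,i=3
  [18] #..#. => .  t=0,i=7
  [17] #...# => #  t=0,i=12
  [16] #.... => #  t=1,i=8
  [15] .#### => .  t=2,i=9
  [14] .###. => .  t=0,i=0
  [13] .##.# => #  t=1,i=2
  [12] .##.. => #  t=0,i=5
  [11] .#.## => .  t=2,i=7
  [10] .#.#. => .  t=0,i=9
  [9] .#..# => #  t=7,i=4
  [8] .#... => .  t=0,i=11
  [7] ..### => .  t=0,i=14
  [6] ..##. => #  t=0,i=4
  [5] ..#.# => .  t=0,i=8
  [4] ..#.. => .  t=10,i=1
  [3] ...## => #  t=0,i=13
  [2] ...#. => .  t=10,i=12
  [1] ....# => #  t=1,i=10
  [0] ..... => #  t=1,i=9
  bits 10010110101000110011001001001011 = 2527277643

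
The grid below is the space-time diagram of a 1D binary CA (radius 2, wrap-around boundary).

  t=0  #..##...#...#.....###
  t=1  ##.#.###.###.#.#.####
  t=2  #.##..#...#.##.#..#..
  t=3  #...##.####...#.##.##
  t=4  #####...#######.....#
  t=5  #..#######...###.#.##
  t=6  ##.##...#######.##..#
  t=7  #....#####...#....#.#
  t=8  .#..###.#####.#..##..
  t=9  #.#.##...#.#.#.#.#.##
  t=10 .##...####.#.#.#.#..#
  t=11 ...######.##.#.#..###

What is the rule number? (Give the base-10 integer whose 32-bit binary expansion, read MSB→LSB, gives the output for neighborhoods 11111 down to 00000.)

1462158317

  nb #####: next=.  (t=1,i=19, bit31=0)
  nb ####.: next=#  (t=0,i=20, bit30=1)
  nb ###.#: next=.  (t=1,i=1, bit29=0)
  nb ###..: next=#  (t=0,i=0, bit28=1)
  nb ##.##: next=.  (t=1,i=8, bit27=0)
  nb ##.#.: next=#  (t=1,i=2, bit26=1)
  nb ##..#: next=#  (t=0,i=1, bit25=1)
  nb ##...: next=#  (t=0,i=5, bit24=1)
  nb #.###: next=.  (t=1,i=5, bit23=0)
  nb #.##.: next=.  (t=2,i=2, bit22=0)
  nb #.#.#: next=#  (t=1,i=3, bit21=1)
  nb #.#..: next=.  (t=2,i=15, bit20=0)
  nb #..##: next=.  (t=0,i=2, bit19=0)
  nb #..#.: next=#  (t=2,i=5, bit18=1)
  nb #...#: next=#  (t=0,i=6, bit17=1)
  nb #....: next=.  (t=0,i=14, bit16=0)
  nb .####: next=#  (t=0,i=19, bit15=1)
  nb .###.: next=#  (t=1,i=6, bit14=1)
  nb .##.#: next=.  (t=2,i=13, bit13=0)
  nb .##..: next=.  (t=0,i=4, bit12=0)
  nb .#.##: next=.  (t=1,i=4, bit11=0)
  nb .#.#.: next=.  (t=1,i=14, bit10=0)
  nb .#..#: next=#  (t=2,i=16, bit9=1)
  nb .#...: next=#  (t=0,i=9, bit8=1)
  nb ..###: next=#  (t=0,i=18, bit7=1)
  nb ..##.: next=#  (t=0,i=3, bit6=1)
  nb ..#.#: next=#  (t=2,i=0, bit5=1)
  nb ..#..: next=.  (t=0,i=8, bit4=0)
  nb ...##: next=#  (t=0,i=17, bit3=1)
  nb ...#.: next=#  (t=0,i=7, bit2=1)
  nb ....#: next=.  (t=0,i=16, bit1=0)
  nb .....: next=#  (t=0,i=15, bit0=1)
  bits 01010111001001101100001111101101 = 1462158317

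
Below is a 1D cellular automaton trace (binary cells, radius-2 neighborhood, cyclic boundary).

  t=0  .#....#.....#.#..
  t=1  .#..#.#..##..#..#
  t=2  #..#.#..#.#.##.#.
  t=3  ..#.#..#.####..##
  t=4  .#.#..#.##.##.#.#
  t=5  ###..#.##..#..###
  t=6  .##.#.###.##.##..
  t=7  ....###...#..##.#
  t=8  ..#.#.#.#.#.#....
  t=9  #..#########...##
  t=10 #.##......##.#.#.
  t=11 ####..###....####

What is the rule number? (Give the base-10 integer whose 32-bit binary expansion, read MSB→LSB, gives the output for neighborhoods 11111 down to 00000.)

1357782163

  ##### -> .   bit 31 = 0  t=5,i=0
  ####. -> #   bit 30 = 1  t=3,i=11
  ###.# -> .   bit 29 = 0  t=6,i=8
  ###.. -> #   bit 28 = 1  t=3,i=12
  ##.## -> .   bit 27 = 0  t=4,i=10
  ##.#. -> .   bit 26 = 0  t=2,i=14
  ##..# -> .   bit 25 = 0  t=1,i=11
  ##... -> .   bit 24 = 0  t=6,i=15
  #.### -> #   bit 23 = 1  t=3,i=9
  #.##. -> #   bit 22 = 1  t=2,i=12
  #.#.# -> #   bit 21 = 1  t=2,i=10
  #.#.. -> .   bit 20 = 0  t=0,i=14
  #..## -> #   bit 19 = 1  t=1,i=8
  #..#. -> #   bit 18 = 1  t=1,i=3
  #...# -> #   bit 17 = 1  t=0,i=16
  #.... -> .   bit 16 = 0  t=0,i=3
  .#### -> .   bit 15 = 0  t=3,i=10
  .###. -> .   bit 14 = 0  t=6,i=7
  .##.# -> .   bit 13 = 0  t=2,i=13
  .##.. -> #   bit 12 = 1  t=1,i=10
  .#.## -> #   bit 11 = 1  t=2,i=11
  .#.#. -> #   bit 10 = 1  t=0,i=13
  .#..# -> .   bit 9 = 0  t=1,i=2
  .#... -> .   bit 8 = 0  t=0,i=2
  ..### -> #   bit 7 = 1  t=5,i=14
  ..##. -> .   bit 6 = 0  t=1,i=9
  ..#.# -> .   bit 5 = 0  t=0,i=12
  ..#.. -> #   bit 4 = 1  t=0,i=1
  ...## -> .   bit 3 = 0  t=6,i=0
  ...#. -> .   bit 2 = 0  t=0,i=0
  ....# -> #   bit 1 = 1  t=0,i=4
  ..... -> #   bit 0 = 1  t=0,i=9
  bits 01010000111011100001110010010011 = 1357782163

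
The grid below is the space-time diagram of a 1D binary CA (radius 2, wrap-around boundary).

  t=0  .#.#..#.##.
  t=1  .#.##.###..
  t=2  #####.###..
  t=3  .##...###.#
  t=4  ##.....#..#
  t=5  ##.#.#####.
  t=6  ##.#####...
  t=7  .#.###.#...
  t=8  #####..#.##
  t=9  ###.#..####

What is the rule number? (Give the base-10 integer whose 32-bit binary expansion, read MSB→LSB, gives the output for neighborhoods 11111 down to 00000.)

  [31] ##### => #  t=2,i=2
  [30] ####. => .  t=2,i=3
  [29] ###.# => .  t=2,i=4
  [28] ###.. => #  t=1,i=8
  [27] ##.## => .  t=1,i=5
  [26] ##.#. => .  t=3,i=9
  [25] ##..# => .  t=0,i=10
  [24] ##... => .  t=1,i=9
  [23] #.### => #  t=1,i=6
  [22] #.##. => #  t=0,i=8
  [21] #.#.# => #  t=3,i=10
  [20] #.#.. => #  t=0,i=3
  [19] #..## => #  t=2,i=10
  [18] #..#. => .  t=0,i=0
  [17] #...# => .  t=1,i=10
  [16] #.... => #  t=4,i=3
  [15] .#### => #  t=2,i=1
  [14] .###. => #  t=1,i=7
  [13] .##.# => #  t=1,i=4
  [12] .##.. => .  t=0,i=9
  [11] .#.## => #  t=0,i=7
  [10] .#.#. => .  t=0,i=2
  [9] .#..# => #  t=0,i=4
  [8] .#... => .  t=7,i=8
  [7] ..### => .  t=2,i=0
  [6] ..##. => .  t=6,i=0
  [5] ..#.# => #  t=0,i=1
  [4] ..#.. => #  t=4,i=7
  [3] ...## => .  t=3,i=5
  [2] ...#. => #  t=1,i=0
  [1] ....# => #  t=4,i=5
  [0] ..... => .  t=4,i=4
  bits 10010000111110011110101000110110 = 2432297526

2432297526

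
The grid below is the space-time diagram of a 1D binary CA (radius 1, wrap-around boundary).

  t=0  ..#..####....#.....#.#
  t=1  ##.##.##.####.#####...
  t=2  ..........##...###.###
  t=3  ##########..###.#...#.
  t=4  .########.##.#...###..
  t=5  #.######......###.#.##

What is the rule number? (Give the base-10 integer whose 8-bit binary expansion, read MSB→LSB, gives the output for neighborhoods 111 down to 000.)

147

  [7] ### => #  t=0,i=6
  [6] ##. => .  t=0,i=8
  [5] #.# => .  t=0,i=20
  [4] #.. => #  t=0,i=0
  [3] .## => .  t=0,i=5
  [2] .#. => .  t=0,i=2
  [1] ..# => #  t=0,i=1
  [0] ... => #  t=0,i=10
  bits 10010011 = 147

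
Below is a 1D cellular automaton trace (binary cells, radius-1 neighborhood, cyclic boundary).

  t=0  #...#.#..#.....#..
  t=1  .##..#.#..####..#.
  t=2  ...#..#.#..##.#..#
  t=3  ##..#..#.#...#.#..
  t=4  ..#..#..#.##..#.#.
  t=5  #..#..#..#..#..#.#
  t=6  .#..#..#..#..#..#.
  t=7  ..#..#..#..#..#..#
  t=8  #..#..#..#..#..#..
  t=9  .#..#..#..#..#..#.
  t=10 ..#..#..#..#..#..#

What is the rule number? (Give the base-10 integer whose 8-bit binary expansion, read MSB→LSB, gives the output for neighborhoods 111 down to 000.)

  ###|#  b7=1 t=1,i=11
  ##.|.  b6=0 t=1,i=2
  #.#|#  b5=1 t=0,i=5
  #..|#  b4=1 t=0,i=1
  .##|.  b3=0 t=1,i=1
  .#.|.  b2=0 t=0,i=0
  ..#|.  b1=0 t=0,i=3
  ...|#  b0=1 t=0,i=2
  bits 10110001 = 177

177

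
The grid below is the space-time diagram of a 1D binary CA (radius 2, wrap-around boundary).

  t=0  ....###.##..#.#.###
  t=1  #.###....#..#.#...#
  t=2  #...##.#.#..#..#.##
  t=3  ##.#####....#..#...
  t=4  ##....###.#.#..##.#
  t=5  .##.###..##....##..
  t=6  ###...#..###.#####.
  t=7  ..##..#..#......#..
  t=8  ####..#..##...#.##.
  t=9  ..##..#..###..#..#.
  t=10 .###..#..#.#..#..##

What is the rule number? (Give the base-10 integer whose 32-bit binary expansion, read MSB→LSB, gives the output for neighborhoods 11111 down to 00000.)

1428173306

  [31] ##### => .  t=3,i=5
  [30] ####. => #  t=3,i=6
  [29] ###.# => .  t=0,i=6
  [28] ###.. => #  t=0,i=18
  [27] ##.## => .  t=0,i=7
  [26] ##.#. => #  t=2,i=6
  [25] ##..# => .  t=0,i=10
  [24] ##... => #  t=0,i=0
  [23] #.### => .  t=0,i=16
  [22] #.##. => .  t=0,i=8
  [21] #.#.# => #  t=0,i=14
  [20] #.#.. => .  t=1,i=14
  [19] #..## => .  t=4,i=14
  [18] #..#. => .  t=0,i=11
  [17] #...# => .  t=1,i=16
  [16] #.... => .  t=0,i=1
  [15] .#### => .  t=3,i=4
  [14] .###. => .  t=0,i=5
  [13] .##.# => #  t=1,i=0
  [12] .##.. => #  t=0,i=9
  [11] .#.## => .  t=0,i=15
  [10] .#.#. => .  t=0,i=13
  [9] .#..# => .  t=1,i=10
  [8] .#... => #  t=1,i=15
  [7] ..### => #  t=0,i=4
  [6] ..##. => #  t=1,i=18
  [5] ..#.# => #  t=0,i=12
  [4] ..#.. => #  t=1,i=9
  [3] ...## => #  t=0,i=3
  [2] ...#. => .  t=1,i=8
  [1] ....# => #  t=0,i=2
  [0] ..... => .  t=7,i=12
  bits 01010101001000000011000111111010 = 1428173306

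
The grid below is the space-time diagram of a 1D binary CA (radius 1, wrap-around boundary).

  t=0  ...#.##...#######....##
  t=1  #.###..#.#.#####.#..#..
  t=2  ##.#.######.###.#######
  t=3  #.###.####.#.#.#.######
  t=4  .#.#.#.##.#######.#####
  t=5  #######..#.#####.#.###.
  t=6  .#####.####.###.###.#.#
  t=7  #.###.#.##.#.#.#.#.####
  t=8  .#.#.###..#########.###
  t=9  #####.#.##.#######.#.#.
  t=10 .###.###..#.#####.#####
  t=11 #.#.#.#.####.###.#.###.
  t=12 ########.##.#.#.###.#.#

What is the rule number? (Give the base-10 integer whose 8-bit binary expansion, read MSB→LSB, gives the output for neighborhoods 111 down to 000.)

  nb ###: next=#  (t=0,i=11, bit7=1)
  nb ##.: next=.  (t=0,i=6, bit6=0)
  nb #.#: next=#  (t=0,i=4, bit5=1)
  nb #..: next=#  (t=0,i=0, bit4=1)
  nb .##: next=.  (t=0,i=5, bit3=0)
  nb .#.: next=#  (t=0,i=3, bit2=1)
  nb ..#: next=#  (t=0,i=2, bit1=1)
  nb ...: next=.  (t=0,i=1, bit0=0)
  bits 10110110 = 182

182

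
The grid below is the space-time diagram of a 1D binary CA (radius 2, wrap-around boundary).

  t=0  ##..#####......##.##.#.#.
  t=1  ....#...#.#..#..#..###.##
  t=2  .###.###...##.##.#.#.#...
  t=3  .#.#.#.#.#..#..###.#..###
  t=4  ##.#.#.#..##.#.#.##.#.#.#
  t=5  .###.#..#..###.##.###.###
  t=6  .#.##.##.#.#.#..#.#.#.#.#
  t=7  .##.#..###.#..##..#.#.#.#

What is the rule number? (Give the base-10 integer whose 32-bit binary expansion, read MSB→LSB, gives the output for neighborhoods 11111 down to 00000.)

  #####|.  b31=0 t=0,i=6
  ####.|.  b30=0 t=0,i=7
  ###.#|#  b29=1 t=1,i=21
  ###..|#  b28=1 t=0,i=8
  ##.##|.  b27=0 t=0,i=17
  ##.#.|#  b26=1 t=0,i=20
  ##..#|.  b25=0 t=0,i=2
  ##...|.  b24=0 t=0,i=9
  #.###|#  b23=1 t=2,i=5
  #.##.|.  b22=0 t=0,i=0
  #.#.#|#  b21=1 t=0,i=21
  #.#..|.  b20=0 t=1,i=10
  #..##|.  b19=0 t=0,i=3
  #..#.|#  b18=1 t=1,i=12
  #...#|#  b17=1 t=1,i=6
  #....|#  b16=1 t=0,i=10
  .####|.  b15=0 t=0,i=5
  .###.|.  b14=0 t=1,i=20
  .##.#|#  b13=1 t=0,i=16
  .##..|.  b12=0 t=0,i=1
  .#.##|#  b11=1 t=0,i=24
  .#.#.|.  b10=0 t=0,i=22
  .#..#|#  b9=1 t=1,i=11
  .#...|#  b8=1 t=1,i=5
  ..###|#  b7=1 t=0,i=4
  ..##.|.  b6=0 t=0,i=15
  ..#.#|.  b5=0 t=1,i=8
  ..#..|.  b4=0 t=1,i=4
  ...##|.  b3=0 t=0,i=14
  ...#.|#  b2=1 t=1,i=3
  ....#|#  b1=1 t=0,i=13
  .....|.  b0=0 t=0,i=11
  bits 00110100101001110010101110000110 = 883370886

883370886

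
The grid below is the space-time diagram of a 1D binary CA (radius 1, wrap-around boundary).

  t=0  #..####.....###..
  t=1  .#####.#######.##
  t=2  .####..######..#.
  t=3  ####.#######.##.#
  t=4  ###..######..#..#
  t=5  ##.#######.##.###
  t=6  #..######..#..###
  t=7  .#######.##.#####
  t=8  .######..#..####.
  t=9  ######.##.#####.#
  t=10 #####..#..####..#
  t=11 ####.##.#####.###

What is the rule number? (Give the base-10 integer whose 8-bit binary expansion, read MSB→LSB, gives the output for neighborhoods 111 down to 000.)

  ###|#  b7=1 t=0,i=4
  ##.|.  b6=0 t=0,i=6
  #.#|.  b5=0 t=1,i=0
  #..|#  b4=1 t=0,i=1
  .##|#  b3=1 t=0,i=3
  .#.|.  b2=0 t=0,i=0
  ..#|#  b1=1 t=0,i=2
  ...|#  b0=1 t=0,i=8
  bits 10011011 = 155

155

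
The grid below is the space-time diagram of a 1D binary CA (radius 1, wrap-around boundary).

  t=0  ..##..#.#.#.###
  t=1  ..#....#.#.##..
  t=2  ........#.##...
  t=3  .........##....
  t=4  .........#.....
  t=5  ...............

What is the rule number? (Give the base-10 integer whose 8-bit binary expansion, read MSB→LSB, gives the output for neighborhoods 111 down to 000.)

  [7] ### => .  t=0,i=13
  [6] ##. => .  t=0,i=3
  [5] #.# => #  t=0,i=7
  [4] #.. => .  t=0,i=0
  [3] .## => #  t=0,i=2
  [2] .#. => .  t=0,i=6
  [1] ..# => .  t=0,i=1
  [0] ... => .  t=1,i=0
  bits 00101000 = 40

40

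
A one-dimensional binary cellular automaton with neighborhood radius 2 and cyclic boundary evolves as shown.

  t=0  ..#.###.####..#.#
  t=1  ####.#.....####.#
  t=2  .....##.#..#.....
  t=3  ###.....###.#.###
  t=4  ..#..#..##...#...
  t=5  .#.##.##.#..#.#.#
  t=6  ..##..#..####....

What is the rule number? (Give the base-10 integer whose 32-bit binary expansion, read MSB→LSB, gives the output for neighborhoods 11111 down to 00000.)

  ##### -> .   bit 31 = 0  t=1,i=1
  ####. -> .   bit 30 = 0  t=0,i=10
  ###.# -> .   bit 29 = 0  t=0,i=6
  ###.. -> #   bit 28 = 1  t=0,i=11
  ##.## -> .   bit 27 = 0  t=0,i=7
  ##.#. -> .   bit 26 = 0  t=1,i=4
  ##..# -> #   bit 25 = 1  t=0,i=12
  ##... -> .   bit 24 = 0  t=3,i=3
  #.### -> .   bit 23 = 0  t=0,i=4
  #.##. -> #   bit 22 = 1  t=5,i=3
  #.#.# -> .   bit 21 = 0  t=3,i=12
  #.#.. -> #   bit 20 = 1  t=0,i=16
  #..## -> #   bit 19 = 1  t=4,i=7
  #..#. -> #   bit 18 = 1  t=0,i=1
  #...# -> .   bit 17 = 0  t=4,i=11
  #.... -> .   bit 16 = 0  t=1,i=7
  .#### -> .   bit 15 = 0  t=0,i=9
  .###. -> #   bit 14 = 1  t=0,i=5
  .##.# -> .   bit 13 = 0  t=2,i=6
  .##.. -> #   bit 12 = 1  t=4,i=9
  .#.## -> #   bit 11 = 1  t=0,i=3
  .#.#. -> .   bit 10 = 0  t=0,i=15
  .#..# -> #   bit 9 = 1  t=0,i=0
  .#... -> #   bit 8 = 1  t=1,i=6
  ..### -> #   bit 7 = 1  t=1,i=11
  ..##. -> .   bit 6 = 0  t=2,i=5
  ..#.# -> #   bit 5 = 1  t=0,i=2
  ..#.. -> .   bit 4 = 0  t=2,i=11
  ...## -> .   bit 3 = 0  t=1,i=10
  ...#. -> #   bit 2 = 1  t=4,i=1
  ....# -> .   bit 1 = 0  t=1,i=9
  ..... -> #   bit 0 = 1  t=1,i=8
  bits 00010010010111000101101110100101 = 308042661

308042661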